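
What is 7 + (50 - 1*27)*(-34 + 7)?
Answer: -614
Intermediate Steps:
7 + (50 - 1*27)*(-34 + 7) = 7 + (50 - 27)*(-27) = 7 + 23*(-27) = 7 - 621 = -614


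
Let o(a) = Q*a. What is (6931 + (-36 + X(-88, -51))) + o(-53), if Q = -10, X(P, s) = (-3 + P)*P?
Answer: 15433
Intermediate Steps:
X(P, s) = P*(-3 + P)
o(a) = -10*a
(6931 + (-36 + X(-88, -51))) + o(-53) = (6931 + (-36 - 88*(-3 - 88))) - 10*(-53) = (6931 + (-36 - 88*(-91))) + 530 = (6931 + (-36 + 8008)) + 530 = (6931 + 7972) + 530 = 14903 + 530 = 15433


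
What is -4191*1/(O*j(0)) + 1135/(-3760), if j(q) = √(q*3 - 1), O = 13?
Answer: -227/752 + 4191*I/13 ≈ -0.30186 + 322.38*I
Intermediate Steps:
j(q) = √(-1 + 3*q) (j(q) = √(3*q - 1) = √(-1 + 3*q))
-4191*1/(O*j(0)) + 1135/(-3760) = -4191*1/(13*√(-1 + 3*0)) + 1135/(-3760) = -4191*1/(13*√(-1 + 0)) + 1135*(-1/3760) = -4191*(-I/13) - 227/752 = -(-4191)*I/13 - 227/752 = 4191*I/13 - 227/752 = -227/752 + 4191*I/13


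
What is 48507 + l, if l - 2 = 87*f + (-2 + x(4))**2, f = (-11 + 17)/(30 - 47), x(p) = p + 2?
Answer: 824403/17 ≈ 48494.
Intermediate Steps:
x(p) = 2 + p
f = -6/17 (f = 6/(-17) = 6*(-1/17) = -6/17 ≈ -0.35294)
l = -216/17 (l = 2 + (87*(-6/17) + (-2 + (2 + 4))**2) = 2 + (-522/17 + (-2 + 6)**2) = 2 + (-522/17 + 4**2) = 2 + (-522/17 + 16) = 2 - 250/17 = -216/17 ≈ -12.706)
48507 + l = 48507 - 216/17 = 824403/17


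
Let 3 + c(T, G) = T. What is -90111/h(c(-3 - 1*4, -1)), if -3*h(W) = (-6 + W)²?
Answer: 270333/256 ≈ 1056.0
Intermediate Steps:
c(T, G) = -3 + T
h(W) = -(-6 + W)²/3
-90111/h(c(-3 - 1*4, -1)) = -90111*(-3/(-6 + (-3 + (-3 - 1*4)))²) = -90111*(-3/(-6 + (-3 + (-3 - 4)))²) = -90111*(-3/(-6 + (-3 - 7))²) = -90111*(-3/(-6 - 10)²) = -90111/((-⅓*(-16)²)) = -90111/((-⅓*256)) = -90111/(-256/3) = -90111*(-3/256) = 270333/256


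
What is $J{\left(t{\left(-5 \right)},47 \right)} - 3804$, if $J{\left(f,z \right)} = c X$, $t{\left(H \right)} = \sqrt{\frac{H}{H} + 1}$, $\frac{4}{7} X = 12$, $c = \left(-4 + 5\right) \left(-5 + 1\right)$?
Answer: $-3888$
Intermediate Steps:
$c = -4$ ($c = 1 \left(-4\right) = -4$)
$X = 21$ ($X = \frac{7}{4} \cdot 12 = 21$)
$t{\left(H \right)} = \sqrt{2}$ ($t{\left(H \right)} = \sqrt{1 + 1} = \sqrt{2}$)
$J{\left(f,z \right)} = -84$ ($J{\left(f,z \right)} = \left(-4\right) 21 = -84$)
$J{\left(t{\left(-5 \right)},47 \right)} - 3804 = -84 - 3804 = -3888$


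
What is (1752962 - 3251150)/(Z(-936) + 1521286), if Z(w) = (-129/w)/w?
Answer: -437518838016/444264193109 ≈ -0.98482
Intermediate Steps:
Z(w) = -129/w²
(1752962 - 3251150)/(Z(-936) + 1521286) = (1752962 - 3251150)/(-129/(-936)² + 1521286) = -1498188/(-129*1/876096 + 1521286) = -1498188/(-43/292032 + 1521286) = -1498188/444264193109/292032 = -1498188*292032/444264193109 = -437518838016/444264193109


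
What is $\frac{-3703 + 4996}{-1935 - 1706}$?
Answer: $- \frac{1293}{3641} \approx -0.35512$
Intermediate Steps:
$\frac{-3703 + 4996}{-1935 - 1706} = \frac{1293}{-3641} = 1293 \left(- \frac{1}{3641}\right) = - \frac{1293}{3641}$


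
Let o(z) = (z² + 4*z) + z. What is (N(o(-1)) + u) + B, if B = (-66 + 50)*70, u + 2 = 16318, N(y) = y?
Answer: 15192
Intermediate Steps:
o(z) = z² + 5*z
u = 16316 (u = -2 + 16318 = 16316)
B = -1120 (B = -16*70 = -1120)
(N(o(-1)) + u) + B = (-(5 - 1) + 16316) - 1120 = (-1*4 + 16316) - 1120 = (-4 + 16316) - 1120 = 16312 - 1120 = 15192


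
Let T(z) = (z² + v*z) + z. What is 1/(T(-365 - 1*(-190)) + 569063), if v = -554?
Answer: 1/696463 ≈ 1.4358e-6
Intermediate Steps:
T(z) = z² - 553*z (T(z) = (z² - 554*z) + z = z² - 553*z)
1/(T(-365 - 1*(-190)) + 569063) = 1/((-365 - 1*(-190))*(-553 + (-365 - 1*(-190))) + 569063) = 1/((-365 + 190)*(-553 + (-365 + 190)) + 569063) = 1/(-175*(-553 - 175) + 569063) = 1/(-175*(-728) + 569063) = 1/(127400 + 569063) = 1/696463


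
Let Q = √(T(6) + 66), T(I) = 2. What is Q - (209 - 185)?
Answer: -24 + 2*√17 ≈ -15.754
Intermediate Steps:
Q = 2*√17 (Q = √(2 + 66) = √68 = 2*√17 ≈ 8.2462)
Q - (209 - 185) = 2*√17 - (209 - 185) = 2*√17 - 1*24 = 2*√17 - 24 = -24 + 2*√17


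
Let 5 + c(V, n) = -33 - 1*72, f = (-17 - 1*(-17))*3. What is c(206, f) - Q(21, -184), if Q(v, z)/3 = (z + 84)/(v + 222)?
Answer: -8810/81 ≈ -108.77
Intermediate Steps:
f = 0 (f = (-17 + 17)*3 = 0*3 = 0)
c(V, n) = -110 (c(V, n) = -5 + (-33 - 1*72) = -5 + (-33 - 72) = -5 - 105 = -110)
Q(v, z) = 3*(84 + z)/(222 + v) (Q(v, z) = 3*((z + 84)/(v + 222)) = 3*((84 + z)/(222 + v)) = 3*(84 + z)/(222 + v))
c(206, f) - Q(21, -184) = -110 - 3*(84 - 184)/(222 + 21) = -110 - 3*(-100)/243 = -110 - 1*(-100/81) = -110 + 100/81 = -8810/81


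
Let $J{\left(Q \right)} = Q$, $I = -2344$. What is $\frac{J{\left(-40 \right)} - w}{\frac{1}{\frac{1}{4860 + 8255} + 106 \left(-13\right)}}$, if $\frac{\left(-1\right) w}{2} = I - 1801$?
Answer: $\frac{30108733354}{2623} \approx 1.1479 \cdot 10^{7}$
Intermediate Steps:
$w = 8290$ ($w = - 2 \left(-2344 - 1801\right) = \left(-2\right) \left(-4145\right) = 8290$)
$\frac{J{\left(-40 \right)} - w}{\frac{1}{\frac{1}{4860 + 8255} + 106 \left(-13\right)}} = \frac{-40 - 8290}{\frac{1}{\frac{1}{4860 + 8255} + 106 \left(-13\right)}} = \frac{-40 - 8290}{\frac{1}{\frac{1}{13115} - 1378}} = - \frac{8330}{\frac{1}{\frac{1}{13115} - 1378}} = - \frac{8330}{\frac{1}{- \frac{18072469}{13115}}} = - \frac{8330}{- \frac{13115}{18072469}} = \left(-8330\right) \left(- \frac{18072469}{13115}\right) = \frac{30108733354}{2623}$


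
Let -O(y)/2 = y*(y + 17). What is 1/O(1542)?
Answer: -1/4807956 ≈ -2.0799e-7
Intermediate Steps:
O(y) = -2*y*(17 + y) (O(y) = -2*y*(y + 17) = -2*y*(17 + y))
1/O(1542) = 1/(-2*1542*(17 + 1542)) = 1/(-2*1542*1559) = 1/(-4807956) = -1/4807956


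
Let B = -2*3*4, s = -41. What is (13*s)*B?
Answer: 12792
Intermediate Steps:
B = -24 (B = -6*4 = -24)
(13*s)*B = (13*(-41))*(-24) = -533*(-24) = 12792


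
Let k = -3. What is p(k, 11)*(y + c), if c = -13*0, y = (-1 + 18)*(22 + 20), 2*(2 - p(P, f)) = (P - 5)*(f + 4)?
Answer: 44268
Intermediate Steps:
p(P, f) = 2 - (-5 + P)*(4 + f)/2 (p(P, f) = 2 - (P - 5)*(f + 4)/2 = 2 - (-5 + P)*(4 + f)/2)
y = 714 (y = 17*42 = 714)
c = 0
p(k, 11)*(y + c) = (12 - 2*(-3) + (5/2)*11 - 1/2*(-3)*11)*(714 + 0) = (12 + 6 + 55/2 + 33/2)*714 = 62*714 = 44268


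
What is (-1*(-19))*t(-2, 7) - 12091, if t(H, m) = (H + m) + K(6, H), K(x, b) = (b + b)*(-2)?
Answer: -11844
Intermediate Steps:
K(x, b) = -4*b (K(x, b) = (2*b)*(-2) = -4*b)
t(H, m) = m - 3*H (t(H, m) = (H + m) - 4*H = m - 3*H)
(-1*(-19))*t(-2, 7) - 12091 = (-1*(-19))*(7 - 3*(-2)) - 12091 = 19*(7 + 6) - 12091 = 19*13 - 12091 = 247 - 12091 = -11844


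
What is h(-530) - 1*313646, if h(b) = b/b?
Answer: -313645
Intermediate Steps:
h(b) = 1
h(-530) - 1*313646 = 1 - 1*313646 = 1 - 313646 = -313645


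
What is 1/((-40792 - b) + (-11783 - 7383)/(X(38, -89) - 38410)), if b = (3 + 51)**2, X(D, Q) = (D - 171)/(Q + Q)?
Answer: -6836847/298821497128 ≈ -2.2879e-5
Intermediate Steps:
X(D, Q) = (-171 + D)/(2*Q) (X(D, Q) = (-171 + D)/((2*Q)) = (-171 + D)*(1/(2*Q)) = (-171 + D)/(2*Q))
b = 2916 (b = 54**2 = 2916)
1/((-40792 - b) + (-11783 - 7383)/(X(38, -89) - 38410)) = 1/((-40792 - 1*2916) + (-11783 - 7383)/((1/2)*(-171 + 38)/(-89) - 38410)) = 1/((-40792 - 2916) - 19166/((1/2)*(-1/89)*(-133) - 38410)) = 1/(-43708 - 19166/(133/178 - 38410)) = 1/(-43708 - 19166/(-6836847/178)) = 1/(-43708 - 19166*(-178/6836847)) = 1/(-43708 + 3411548/6836847) = 1/(-298821497128/6836847) = -6836847/298821497128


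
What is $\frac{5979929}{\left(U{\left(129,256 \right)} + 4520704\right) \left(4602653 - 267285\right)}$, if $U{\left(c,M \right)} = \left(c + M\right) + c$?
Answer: $\frac{5979929}{19601143838224} \approx 3.0508 \cdot 10^{-7}$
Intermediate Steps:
$U{\left(c,M \right)} = M + 2 c$ ($U{\left(c,M \right)} = \left(M + c\right) + c = M + 2 c$)
$\frac{5979929}{\left(U{\left(129,256 \right)} + 4520704\right) \left(4602653 - 267285\right)} = \frac{5979929}{\left(\left(256 + 2 \cdot 129\right) + 4520704\right) \left(4602653 - 267285\right)} = \frac{5979929}{\left(\left(256 + 258\right) + 4520704\right) 4335368} = \frac{5979929}{\left(514 + 4520704\right) 4335368} = \frac{5979929}{4521218 \cdot 4335368} = \frac{5979929}{19601143838224}$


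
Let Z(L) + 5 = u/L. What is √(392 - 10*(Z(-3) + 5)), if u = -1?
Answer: √3498/3 ≈ 19.715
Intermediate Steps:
Z(L) = -5 - 1/L
√(392 - 10*(Z(-3) + 5)) = √(392 - 10*((-5 - 1/(-3)) + 5)) = √(392 - 10*((-5 - 1*(-⅓)) + 5)) = √(392 - 10*((-5 + ⅓) + 5)) = √(392 - 10*(-14/3 + 5)) = √(392 - 10*⅓) = √(392 - 10/3) = √(1166/3) = √3498/3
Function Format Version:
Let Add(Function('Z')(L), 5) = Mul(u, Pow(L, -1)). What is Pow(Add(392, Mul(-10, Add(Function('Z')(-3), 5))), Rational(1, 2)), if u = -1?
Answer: Mul(Rational(1, 3), Pow(3498, Rational(1, 2))) ≈ 19.715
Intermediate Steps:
Function('Z')(L) = Add(-5, Mul(-1, Pow(L, -1)))
Pow(Add(392, Mul(-10, Add(Function('Z')(-3), 5))), Rational(1, 2)) = Pow(Add(392, Mul(-10, Add(Add(-5, Mul(-1, Pow(-3, -1))), 5))), Rational(1, 2)) = Pow(Add(392, Mul(-10, Add(Add(-5, Mul(-1, Rational(-1, 3))), 5))), Rational(1, 2)) = Pow(Add(392, Mul(-10, Add(Add(-5, Rational(1, 3)), 5))), Rational(1, 2)) = Pow(Add(392, Mul(-10, Add(Rational(-14, 3), 5))), Rational(1, 2)) = Pow(Add(392, Mul(-10, Rational(1, 3))), Rational(1, 2)) = Pow(Add(392, Rational(-10, 3)), Rational(1, 2)) = Pow(Rational(1166, 3), Rational(1, 2)) = Mul(Rational(1, 3), Pow(3498, Rational(1, 2)))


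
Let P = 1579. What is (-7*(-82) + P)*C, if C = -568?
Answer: -1222904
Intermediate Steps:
(-7*(-82) + P)*C = (-7*(-82) + 1579)*(-568) = (574 + 1579)*(-568) = 2153*(-568) = -1222904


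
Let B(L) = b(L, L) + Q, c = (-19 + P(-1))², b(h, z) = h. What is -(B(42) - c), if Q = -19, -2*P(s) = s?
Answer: 1277/4 ≈ 319.25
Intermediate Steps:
P(s) = -s/2
c = 1369/4 (c = (-19 - ½*(-1))² = (-19 + ½)² = (-37/2)² = 1369/4 ≈ 342.25)
B(L) = -19 + L (B(L) = L - 19 = -19 + L)
-(B(42) - c) = -((-19 + 42) - 1*1369/4) = -(23 - 1369/4) = -1*(-1277/4) = 1277/4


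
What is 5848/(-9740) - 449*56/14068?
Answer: -20448264/8563895 ≈ -2.3877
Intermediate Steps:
5848/(-9740) - 449*56/14068 = 5848*(-1/9740) - 25144*1/14068 = -1462/2435 - 6286/3517 = -20448264/8563895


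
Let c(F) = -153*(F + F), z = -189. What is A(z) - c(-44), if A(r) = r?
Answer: -13653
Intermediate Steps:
c(F) = -306*F
A(z) - c(-44) = -189 - (-306)*(-44) = -189 - 1*13464 = -189 - 13464 = -13653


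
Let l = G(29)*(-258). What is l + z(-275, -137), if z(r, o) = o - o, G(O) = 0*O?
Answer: 0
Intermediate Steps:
G(O) = 0
l = 0 (l = 0*(-258) = 0)
z(r, o) = 0
l + z(-275, -137) = 0 + 0 = 0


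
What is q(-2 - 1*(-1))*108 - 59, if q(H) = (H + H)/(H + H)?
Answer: 49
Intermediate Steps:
q(H) = 1 (q(H) = (2*H)/((2*H)) = (2*H)*(1/(2*H)) = 1)
q(-2 - 1*(-1))*108 - 59 = 1*108 - 59 = 108 - 59 = 49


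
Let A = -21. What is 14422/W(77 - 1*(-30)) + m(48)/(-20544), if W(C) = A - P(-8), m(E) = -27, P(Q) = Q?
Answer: -98761739/89024 ≈ -1109.4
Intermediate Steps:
W(C) = -13 (W(C) = -21 - 1*(-8) = -21 + 8 = -13)
14422/W(77 - 1*(-30)) + m(48)/(-20544) = 14422/(-13) - 27/(-20544) = 14422*(-1/13) - 27*(-1/20544) = -14422/13 + 9/6848 = -98761739/89024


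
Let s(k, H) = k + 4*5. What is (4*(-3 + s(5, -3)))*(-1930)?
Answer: -169840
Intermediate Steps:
s(k, H) = 20 + k (s(k, H) = k + 20 = 20 + k)
(4*(-3 + s(5, -3)))*(-1930) = (4*(-3 + (20 + 5)))*(-1930) = (4*(-3 + 25))*(-1930) = (4*22)*(-1930) = 88*(-1930) = -169840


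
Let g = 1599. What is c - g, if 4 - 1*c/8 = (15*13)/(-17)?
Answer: -25079/17 ≈ -1475.2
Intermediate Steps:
c = 2104/17 (c = 32 - 8*15*13/(-17) = 32 - 1560*(-1)/17 = 32 - 8*(-195/17) = 32 + 1560/17 = 2104/17 ≈ 123.76)
c - g = 2104/17 - 1*1599 = 2104/17 - 1599 = -25079/17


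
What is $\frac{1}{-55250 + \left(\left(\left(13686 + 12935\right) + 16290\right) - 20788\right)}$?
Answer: $- \frac{1}{33127} \approx -3.0187 \cdot 10^{-5}$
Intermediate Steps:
$\frac{1}{-55250 + \left(\left(\left(13686 + 12935\right) + 16290\right) - 20788\right)} = \frac{1}{-55250 + \left(\left(26621 + 16290\right) - 20788\right)} = \frac{1}{-55250 + \left(42911 - 20788\right)} = \frac{1}{-55250 + 22123} = \frac{1}{-33127} = - \frac{1}{33127}$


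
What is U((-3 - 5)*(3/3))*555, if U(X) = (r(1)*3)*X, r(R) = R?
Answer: -13320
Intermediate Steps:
U(X) = 3*X (U(X) = (1*3)*X = 3*X)
U((-3 - 5)*(3/3))*555 = (3*((-3 - 5)*(3/3)))*555 = (3*(-24/3))*555 = (3*(-8*1))*555 = (3*(-8))*555 = -24*555 = -13320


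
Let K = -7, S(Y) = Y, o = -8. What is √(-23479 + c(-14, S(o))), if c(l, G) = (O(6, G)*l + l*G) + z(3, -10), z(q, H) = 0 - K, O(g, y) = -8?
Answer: 4*I*√1453 ≈ 152.47*I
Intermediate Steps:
z(q, H) = 7 (z(q, H) = 0 - 1*(-7) = 0 + 7 = 7)
c(l, G) = 7 - 8*l + G*l (c(l, G) = (-8*l + l*G) + 7 = (-8*l + G*l) + 7 = 7 - 8*l + G*l)
√(-23479 + c(-14, S(o))) = √(-23479 + (7 - 8*(-14) - 8*(-14))) = √(-23479 + (7 + 112 + 112)) = √(-23479 + 231) = √(-23248) = 4*I*√1453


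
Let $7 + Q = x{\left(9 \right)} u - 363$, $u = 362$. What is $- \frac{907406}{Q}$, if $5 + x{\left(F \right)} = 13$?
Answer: $- \frac{453703}{1263} \approx -359.23$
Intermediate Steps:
$x{\left(F \right)} = 8$ ($x{\left(F \right)} = -5 + 13 = 8$)
$Q = 2526$ ($Q = -7 + \left(8 \cdot 362 - 363\right) = -7 + \left(2896 - 363\right) = -7 + 2533 = 2526$)
$- \frac{907406}{Q} = - \frac{907406}{2526} = \left(-907406\right) \frac{1}{2526} = - \frac{453703}{1263}$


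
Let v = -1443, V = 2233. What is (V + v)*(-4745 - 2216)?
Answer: -5499190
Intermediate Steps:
(V + v)*(-4745 - 2216) = (2233 - 1443)*(-4745 - 2216) = 790*(-6961) = -5499190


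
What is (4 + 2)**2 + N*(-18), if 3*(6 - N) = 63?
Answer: 306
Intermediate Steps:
N = -15 (N = 6 - 1/3*63 = 6 - 21 = -15)
(4 + 2)**2 + N*(-18) = (4 + 2)**2 - 15*(-18) = 6**2 + 270 = 36 + 270 = 306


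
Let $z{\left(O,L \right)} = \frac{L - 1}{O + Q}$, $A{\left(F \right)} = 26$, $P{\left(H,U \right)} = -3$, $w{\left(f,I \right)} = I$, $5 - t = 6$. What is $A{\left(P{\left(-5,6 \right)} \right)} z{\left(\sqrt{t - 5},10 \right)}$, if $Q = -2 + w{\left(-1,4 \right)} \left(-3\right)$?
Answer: $- \frac{1638}{101} - \frac{117 i \sqrt{6}}{101} \approx -16.218 - 2.8375 i$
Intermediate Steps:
$t = -1$ ($t = 5 - 6 = -1$)
$Q = -14$ ($Q = -2 + 4 \left(-3\right) = -2 - 12 = -14$)
$z{\left(O,L \right)} = \frac{-1 + L}{-14 + O}$ ($z{\left(O,L \right)} = \frac{L - 1}{O - 14} = \frac{-1 + L}{-14 + O}$)
$A{\left(P{\left(-5,6 \right)} \right)} z{\left(\sqrt{t - 5},10 \right)} = 26 \frac{-1 + 10}{-14 + \sqrt{-1 - 5}} = 26 \frac{1}{-14 + \sqrt{-6}} \cdot 9 = 26 \frac{1}{-14 + i \sqrt{6}} \cdot 9 = 26 \frac{9}{-14 + i \sqrt{6}} = \frac{234}{-14 + i \sqrt{6}}$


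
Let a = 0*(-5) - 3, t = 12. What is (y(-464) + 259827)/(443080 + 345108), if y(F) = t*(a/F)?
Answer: 30139941/91429808 ≈ 0.32965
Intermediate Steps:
a = -3 (a = 0 - 3 = -3)
y(F) = -36/F (y(F) = 12*(-3/F) = -36/F)
(y(-464) + 259827)/(443080 + 345108) = (-36/(-464) + 259827)/(443080 + 345108) = (-36*(-1/464) + 259827)/788188 = (9/116 + 259827)*(1/788188) = (30139941/116)*(1/788188) = 30139941/91429808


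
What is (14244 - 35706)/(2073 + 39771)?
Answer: -3577/6974 ≈ -0.51291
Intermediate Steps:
(14244 - 35706)/(2073 + 39771) = -21462/41844 = -21462*1/41844 = -3577/6974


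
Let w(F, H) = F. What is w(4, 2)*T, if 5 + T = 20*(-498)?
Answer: -39860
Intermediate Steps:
T = -9965 (T = -5 + 20*(-498) = -5 - 9960 = -9965)
w(4, 2)*T = 4*(-9965) = -39860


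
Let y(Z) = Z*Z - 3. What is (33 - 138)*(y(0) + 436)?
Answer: -45465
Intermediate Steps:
y(Z) = -3 + Z² (y(Z) = Z² - 3 = -3 + Z²)
(33 - 138)*(y(0) + 436) = (33 - 138)*((-3 + 0²) + 436) = -105*((-3 + 0) + 436) = -105*(-3 + 436) = -105*433 = -45465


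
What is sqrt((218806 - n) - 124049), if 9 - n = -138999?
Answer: I*sqrt(44251) ≈ 210.36*I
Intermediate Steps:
n = 139008 (n = 9 - 1*(-138999) = 9 + 138999 = 139008)
sqrt((218806 - n) - 124049) = sqrt((218806 - 1*139008) - 124049) = sqrt((218806 - 139008) - 124049) = sqrt(79798 - 124049) = sqrt(-44251) = I*sqrt(44251)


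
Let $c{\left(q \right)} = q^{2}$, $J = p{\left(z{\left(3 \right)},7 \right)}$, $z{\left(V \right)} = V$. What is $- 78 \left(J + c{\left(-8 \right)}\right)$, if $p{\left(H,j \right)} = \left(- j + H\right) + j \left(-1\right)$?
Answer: $-4134$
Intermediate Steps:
$p{\left(H,j \right)} = H - 2 j$ ($p{\left(H,j \right)} = \left(H - j\right) - j = H - 2 j$)
$J = -11$ ($J = 3 - 14 = -11$)
$- 78 \left(J + c{\left(-8 \right)}\right) = - 78 \left(-11 + \left(-8\right)^{2}\right) = - 78 \left(-11 + 64\right) = \left(-78\right) 53 = -4134$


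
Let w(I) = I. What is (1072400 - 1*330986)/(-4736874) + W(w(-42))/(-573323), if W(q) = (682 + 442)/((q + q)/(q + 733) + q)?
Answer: -1030699966396393/6587072999238501 ≈ -0.15647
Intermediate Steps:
W(q) = 1124/(q + 2*q/(733 + q)) (W(q) = 1124/((2*q)/(733 + q) + q) = 1124/(2*q/(733 + q) + q) = 1124/(q + 2*q/(733 + q)))
(1072400 - 1*330986)/(-4736874) + W(w(-42))/(-573323) = (1072400 - 1*330986)/(-4736874) + (1124*(733 - 42)/(-42*(735 - 42)))/(-573323) = (1072400 - 330986)*(-1/4736874) + (1124*(-1/42)*691/693)*(-1/573323) = 741414*(-1/4736874) + (1124*(-1/42)*(1/693)*691)*(-1/573323) = -123569/789479 - 388342/14553*(-1/573323) = -123569/789479 + 388342/8343569619 = -1030699966396393/6587072999238501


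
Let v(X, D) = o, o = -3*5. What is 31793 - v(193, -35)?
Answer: 31808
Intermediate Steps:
o = -15
v(X, D) = -15
31793 - v(193, -35) = 31793 - 1*(-15) = 31793 + 15 = 31808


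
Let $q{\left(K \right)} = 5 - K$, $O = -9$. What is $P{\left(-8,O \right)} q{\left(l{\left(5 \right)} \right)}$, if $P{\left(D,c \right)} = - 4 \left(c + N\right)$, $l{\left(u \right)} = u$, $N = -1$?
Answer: $0$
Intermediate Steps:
$P{\left(D,c \right)} = 4 - 4 c$ ($P{\left(D,c \right)} = - 4 \left(c - 1\right) = - 4 \left(-1 + c\right) = 4 - 4 c$)
$P{\left(-8,O \right)} q{\left(l{\left(5 \right)} \right)} = \left(4 - -36\right) \left(5 - 5\right) = \left(4 + 36\right) \left(5 - 5\right) = 40 \cdot 0 = 0$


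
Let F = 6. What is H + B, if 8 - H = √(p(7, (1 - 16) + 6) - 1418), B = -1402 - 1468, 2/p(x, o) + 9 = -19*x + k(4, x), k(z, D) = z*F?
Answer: -2862 - I*√4936117/59 ≈ -2862.0 - 37.657*I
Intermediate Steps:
k(z, D) = 6*z (k(z, D) = z*6 = 6*z)
p(x, o) = 2/(15 - 19*x) (p(x, o) = 2/(-9 + (-19*x + 6*4)) = 2/(-9 + (-19*x + 24)) = 2/(-9 + (24 - 19*x)) = 2/(15 - 19*x))
B = -2870
H = 8 - I*√4936117/59 (H = 8 - √(-2/(-15 + 19*7) - 1418) = 8 - √(-2/(-15 + 133) - 1418) = 8 - √(-2/118 - 1418) = 8 - √(-2*1/118 - 1418) = 8 - √(-1/59 - 1418) = 8 - √(-83663/59) = 8 - I*√4936117/59 ≈ 8.0 - 37.657*I)
H + B = (8 - I*√4936117/59) - 2870 = -2862 - I*√4936117/59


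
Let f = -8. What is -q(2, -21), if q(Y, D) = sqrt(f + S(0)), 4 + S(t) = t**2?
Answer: -2*I*sqrt(3) ≈ -3.4641*I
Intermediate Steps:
S(t) = -4 + t**2
q(Y, D) = 2*I*sqrt(3) (q(Y, D) = sqrt(-8 + (-4 + 0**2)) = sqrt(-8 + (-4 + 0)) = sqrt(-8 - 4) = sqrt(-12) = 2*I*sqrt(3))
-q(2, -21) = -2*I*sqrt(3)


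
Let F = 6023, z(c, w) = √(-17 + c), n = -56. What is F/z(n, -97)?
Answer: -6023*I*√73/73 ≈ -704.94*I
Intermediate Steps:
F/z(n, -97) = 6023/(√(-17 - 56)) = 6023/(√(-73)) = 6023/((I*√73)) = 6023*(-I*√73/73) = -6023*I*√73/73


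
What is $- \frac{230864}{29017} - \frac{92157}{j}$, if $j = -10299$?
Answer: $\frac{98817111}{99615361} \approx 0.99199$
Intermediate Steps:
$- \frac{230864}{29017} - \frac{92157}{j} = - \frac{230864}{29017} - \frac{92157}{-10299} = \left(-230864\right) \frac{1}{29017} - - \frac{30719}{3433} = - \frac{230864}{29017} + \frac{30719}{3433} = \frac{98817111}{99615361}$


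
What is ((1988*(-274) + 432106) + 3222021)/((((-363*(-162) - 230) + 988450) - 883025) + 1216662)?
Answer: 3109415/1380663 ≈ 2.2521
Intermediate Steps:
((1988*(-274) + 432106) + 3222021)/((((-363*(-162) - 230) + 988450) - 883025) + 1216662) = ((-544712 + 432106) + 3222021)/((((58806 - 230) + 988450) - 883025) + 1216662) = (-112606 + 3222021)/(((58576 + 988450) - 883025) + 1216662) = 3109415/((1047026 - 883025) + 1216662) = 3109415/(164001 + 1216662) = 3109415/1380663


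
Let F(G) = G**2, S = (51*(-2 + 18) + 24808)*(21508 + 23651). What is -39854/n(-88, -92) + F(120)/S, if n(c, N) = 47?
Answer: -1921550976986/2266093673 ≈ -847.96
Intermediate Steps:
S = 1157154216 (S = (51*16 + 24808)*45159 = (816 + 24808)*45159 = 25624*45159 = 1157154216)
-39854/n(-88, -92) + F(120)/S = -39854/47 + 120**2/1157154216 = -39854*1/47 + 14400*(1/1157154216) = -39854/47 + 600/48214759 = -1921550976986/2266093673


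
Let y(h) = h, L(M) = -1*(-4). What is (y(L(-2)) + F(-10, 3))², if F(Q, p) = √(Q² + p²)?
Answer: (4 + √109)² ≈ 208.52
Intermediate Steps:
L(M) = 4
(y(L(-2)) + F(-10, 3))² = (4 + √((-10)² + 3²))² = (4 + √(100 + 9))² = (4 + √109)²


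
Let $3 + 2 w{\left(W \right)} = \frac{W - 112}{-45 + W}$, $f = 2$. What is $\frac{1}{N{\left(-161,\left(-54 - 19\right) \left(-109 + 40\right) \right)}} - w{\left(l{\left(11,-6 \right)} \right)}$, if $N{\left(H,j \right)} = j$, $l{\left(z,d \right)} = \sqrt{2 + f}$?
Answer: $\frac{95789}{433182} \approx 0.22113$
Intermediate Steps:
$l{\left(z,d \right)} = 2$ ($l{\left(z,d \right)} = \sqrt{2 + 2} = \sqrt{4} = 2$)
$w{\left(W \right)} = - \frac{3}{2} + \frac{-112 + W}{2 \left(-45 + W\right)}$ ($w{\left(W \right)} = - \frac{3}{2} + \frac{\left(W - 112\right) \frac{1}{-45 + W}}{2} = - \frac{3}{2} + \frac{\left(-112 + W\right) \frac{1}{-45 + W}}{2} = - \frac{3}{2} + \frac{\frac{1}{-45 + W} \left(-112 + W\right)}{2} = - \frac{3}{2} + \frac{-112 + W}{2 \left(-45 + W\right)}$)
$\frac{1}{N{\left(-161,\left(-54 - 19\right) \left(-109 + 40\right) \right)}} - w{\left(l{\left(11,-6 \right)} \right)} = \frac{1}{\left(-54 - 19\right) \left(-109 + 40\right)} - \frac{\frac{23}{2} - 2}{-45 + 2} = \frac{1}{\left(-73\right) \left(-69\right)} - \frac{\frac{23}{2} - 2}{-43} = \frac{1}{5037} - \left(- \frac{1}{43}\right) \frac{19}{2} = \frac{1}{5037} - - \frac{19}{86} = \frac{1}{5037} + \frac{19}{86} = \frac{95789}{433182}$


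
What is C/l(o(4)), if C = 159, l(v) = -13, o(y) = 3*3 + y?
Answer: -159/13 ≈ -12.231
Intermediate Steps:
o(y) = 9 + y
C/l(o(4)) = 159/(-13) = 159*(-1/13) = -159/13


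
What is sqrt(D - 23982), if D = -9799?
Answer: I*sqrt(33781) ≈ 183.8*I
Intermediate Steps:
sqrt(D - 23982) = sqrt(-9799 - 23982) = sqrt(-33781) = I*sqrt(33781)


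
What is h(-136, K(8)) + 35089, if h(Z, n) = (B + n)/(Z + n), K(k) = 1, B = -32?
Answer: 4737046/135 ≈ 35089.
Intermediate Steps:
h(Z, n) = (-32 + n)/(Z + n)
h(-136, K(8)) + 35089 = (-32 + 1)/(-136 + 1) + 35089 = -31/(-135) + 35089 = -1/135*(-31) + 35089 = 31/135 + 35089 = 4737046/135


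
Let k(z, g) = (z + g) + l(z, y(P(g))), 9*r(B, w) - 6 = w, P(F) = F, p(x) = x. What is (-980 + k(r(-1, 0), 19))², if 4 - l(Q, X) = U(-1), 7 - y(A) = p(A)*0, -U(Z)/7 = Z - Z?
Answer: 8231161/9 ≈ 9.1457e+5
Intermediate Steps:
U(Z) = 0 (U(Z) = -7*(Z - Z) = -7*0 = 0)
r(B, w) = ⅔ + w/9
y(A) = 7 (y(A) = 7 - A*0 = 7 - 1*0 = 7 + 0 = 7)
l(Q, X) = 4 (l(Q, X) = 4 - 1*0 = 4 + 0 = 4)
k(z, g) = 4 + g + z (k(z, g) = (z + g) + 4 = (g + z) + 4 = 4 + g + z)
(-980 + k(r(-1, 0), 19))² = (-980 + (4 + 19 + (⅔ + (⅑)*0)))² = (-980 + (4 + 19 + (⅔ + 0)))² = (-980 + (4 + 19 + ⅔))² = (-980 + 71/3)² = (-2869/3)² = 8231161/9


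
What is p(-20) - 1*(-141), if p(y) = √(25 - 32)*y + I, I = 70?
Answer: 211 - 20*I*√7 ≈ 211.0 - 52.915*I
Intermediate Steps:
p(y) = 70 + I*y*√7 (p(y) = √(25 - 32)*y + 70 = √(-7)*y + 70 = (I*√7)*y + 70 = I*y*√7 + 70 = 70 + I*y*√7)
p(-20) - 1*(-141) = (70 + I*(-20)*√7) - 1*(-141) = (70 - 20*I*√7) + 141 = 211 - 20*I*√7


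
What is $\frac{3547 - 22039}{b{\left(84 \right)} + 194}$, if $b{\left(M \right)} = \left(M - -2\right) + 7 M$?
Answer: $- \frac{4623}{217} \approx -21.304$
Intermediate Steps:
$b{\left(M \right)} = 2 + 8 M$ ($b{\left(M \right)} = \left(M + 2\right) + 7 M = \left(2 + M\right) + 7 M = 2 + 8 M$)
$\frac{3547 - 22039}{b{\left(84 \right)} + 194} = \frac{3547 - 22039}{\left(2 + 8 \cdot 84\right) + 194} = - \frac{18492}{\left(2 + 672\right) + 194} = - \frac{18492}{674 + 194} = - \frac{18492}{868} = \left(-18492\right) \frac{1}{868} = - \frac{4623}{217}$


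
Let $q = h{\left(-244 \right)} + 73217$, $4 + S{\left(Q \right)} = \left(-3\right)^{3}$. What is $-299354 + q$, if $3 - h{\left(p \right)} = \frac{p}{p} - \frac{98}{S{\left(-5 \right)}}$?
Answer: $- \frac{7010283}{31} \approx -2.2614 \cdot 10^{5}$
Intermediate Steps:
$S{\left(Q \right)} = -31$ ($S{\left(Q \right)} = -4 + \left(-3\right)^{3} = -4 - 27 = -31$)
$h{\left(p \right)} = - \frac{36}{31}$ ($h{\left(p \right)} = 3 - \left(\frac{p}{p} - \frac{98}{-31}\right) = 3 - \left(1 - - \frac{98}{31}\right) = 3 - \left(1 + \frac{98}{31}\right) = 3 - \frac{129}{31} = - \frac{36}{31}$)
$q = \frac{2269691}{31}$ ($q = - \frac{36}{31} + 73217 = \frac{2269691}{31} \approx 73216.0$)
$-299354 + q = -299354 + \frac{2269691}{31} = - \frac{7010283}{31}$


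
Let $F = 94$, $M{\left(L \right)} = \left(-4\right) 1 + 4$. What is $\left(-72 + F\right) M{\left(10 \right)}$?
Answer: $0$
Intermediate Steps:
$M{\left(L \right)} = 0$ ($M{\left(L \right)} = -4 + 4 = 0$)
$\left(-72 + F\right) M{\left(10 \right)} = \left(-72 + 94\right) 0 = 22 \cdot 0 = 0$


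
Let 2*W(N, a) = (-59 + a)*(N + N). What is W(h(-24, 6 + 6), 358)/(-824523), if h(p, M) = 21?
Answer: -299/39263 ≈ -0.0076153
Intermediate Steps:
W(N, a) = N*(-59 + a) (W(N, a) = ((-59 + a)*(N + N))/2 = ((-59 + a)*(2*N))/2 = (2*N*(-59 + a))/2 = N*(-59 + a))
W(h(-24, 6 + 6), 358)/(-824523) = (21*(-59 + 358))/(-824523) = (21*299)*(-1/824523) = 6279*(-1/824523) = -299/39263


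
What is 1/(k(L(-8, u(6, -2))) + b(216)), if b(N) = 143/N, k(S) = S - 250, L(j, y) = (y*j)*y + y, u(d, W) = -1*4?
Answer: -216/82369 ≈ -0.0026223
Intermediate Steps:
u(d, W) = -4
L(j, y) = y + j*y² (L(j, y) = (j*y)*y + y = j*y² + y = y + j*y²)
k(S) = -250 + S
1/(k(L(-8, u(6, -2))) + b(216)) = 1/((-250 - 4*(1 - 8*(-4))) + 143/216) = 1/((-250 - 4*(1 + 32)) + 143*(1/216)) = 1/((-250 - 4*33) + 143/216) = 1/((-250 - 132) + 143/216) = 1/(-382 + 143/216) = 1/(-82369/216) = -216/82369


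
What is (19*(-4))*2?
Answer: -152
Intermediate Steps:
(19*(-4))*2 = -76*2 = -152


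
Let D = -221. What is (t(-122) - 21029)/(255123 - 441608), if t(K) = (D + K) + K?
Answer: 21494/186485 ≈ 0.11526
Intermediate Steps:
t(K) = -221 + 2*K (t(K) = (-221 + K) + K = -221 + 2*K)
(t(-122) - 21029)/(255123 - 441608) = ((-221 + 2*(-122)) - 21029)/(255123 - 441608) = ((-221 - 244) - 21029)/(-186485) = (-465 - 21029)*(-1/186485) = -21494*(-1/186485) = 21494/186485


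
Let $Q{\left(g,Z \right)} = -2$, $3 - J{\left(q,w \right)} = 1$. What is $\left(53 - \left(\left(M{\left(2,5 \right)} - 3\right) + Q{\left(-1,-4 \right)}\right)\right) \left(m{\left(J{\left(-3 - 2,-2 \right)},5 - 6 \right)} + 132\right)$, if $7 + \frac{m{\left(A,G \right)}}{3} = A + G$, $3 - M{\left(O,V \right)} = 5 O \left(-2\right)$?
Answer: $3990$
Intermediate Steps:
$J{\left(q,w \right)} = 2$ ($J{\left(q,w \right)} = 3 - 1 = 2$)
$M{\left(O,V \right)} = 3 + 10 O$ ($M{\left(O,V \right)} = 3 - 5 O \left(-2\right) = 3 - - 10 O = 3 + 10 O$)
$m{\left(A,G \right)} = -21 + 3 A + 3 G$ ($m{\left(A,G \right)} = -21 + 3 \left(A + G\right) = -21 + \left(3 A + 3 G\right) = -21 + 3 A + 3 G$)
$\left(53 - \left(\left(M{\left(2,5 \right)} - 3\right) + Q{\left(-1,-4 \right)}\right)\right) \left(m{\left(J{\left(-3 - 2,-2 \right)},5 - 6 \right)} + 132\right) = \left(53 - \left(\left(\left(3 + 10 \cdot 2\right) - 3\right) - 2\right)\right) \left(\left(-21 + 3 \cdot 2 + 3 \left(5 - 6\right)\right) + 132\right) = \left(53 - \left(\left(\left(3 + 20\right) - 3\right) - 2\right)\right) \left(\left(-21 + 6 + 3 \left(-1\right)\right) + 132\right) = \left(53 - \left(\left(23 - 3\right) - 2\right)\right) \left(\left(-21 + 6 - 3\right) + 132\right) = \left(53 - \left(20 - 2\right)\right) \left(-18 + 132\right) = \left(53 - 18\right) 114 = 35 \cdot 114 = 3990$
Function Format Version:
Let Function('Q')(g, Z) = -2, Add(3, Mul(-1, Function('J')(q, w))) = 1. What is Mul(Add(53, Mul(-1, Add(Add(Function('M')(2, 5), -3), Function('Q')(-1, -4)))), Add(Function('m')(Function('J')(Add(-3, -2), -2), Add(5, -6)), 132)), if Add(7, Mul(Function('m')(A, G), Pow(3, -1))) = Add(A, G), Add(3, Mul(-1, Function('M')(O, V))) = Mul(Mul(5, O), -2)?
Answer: 3990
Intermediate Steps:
Function('J')(q, w) = 2 (Function('J')(q, w) = Add(3, Mul(-1, 1)) = Add(3, -1) = 2)
Function('M')(O, V) = Add(3, Mul(10, O)) (Function('M')(O, V) = Add(3, Mul(-1, Mul(Mul(5, O), -2))) = Add(3, Mul(-1, Mul(-10, O))) = Add(3, Mul(10, O)))
Function('m')(A, G) = Add(-21, Mul(3, A), Mul(3, G)) (Function('m')(A, G) = Add(-21, Mul(3, Add(A, G))) = Add(-21, Add(Mul(3, A), Mul(3, G))) = Add(-21, Mul(3, A), Mul(3, G)))
Mul(Add(53, Mul(-1, Add(Add(Function('M')(2, 5), -3), Function('Q')(-1, -4)))), Add(Function('m')(Function('J')(Add(-3, -2), -2), Add(5, -6)), 132)) = Mul(Add(53, Mul(-1, Add(Add(Add(3, Mul(10, 2)), -3), -2))), Add(Add(-21, Mul(3, 2), Mul(3, Add(5, -6))), 132)) = Mul(Add(53, Mul(-1, Add(Add(Add(3, 20), -3), -2))), Add(Add(-21, 6, Mul(3, -1)), 132)) = Mul(Add(53, Mul(-1, Add(Add(23, -3), -2))), Add(Add(-21, 6, -3), 132)) = Mul(Add(53, Mul(-1, Add(20, -2))), Add(-18, 132)) = Mul(Add(53, Mul(-1, 18)), 114) = Mul(Add(53, -18), 114) = Mul(35, 114) = 3990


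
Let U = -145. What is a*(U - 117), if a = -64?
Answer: 16768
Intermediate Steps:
a*(U - 117) = -64*(-145 - 117) = -64*(-262) = 16768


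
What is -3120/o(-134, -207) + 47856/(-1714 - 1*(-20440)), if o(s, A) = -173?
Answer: 11117368/539933 ≈ 20.590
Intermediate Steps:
-3120/o(-134, -207) + 47856/(-1714 - 1*(-20440)) = -3120/(-173) + 47856/(-1714 - 1*(-20440)) = -3120*(-1/173) + 47856/(-1714 + 20440) = 3120/173 + 47856/18726 = 3120/173 + 47856*(1/18726) = 3120/173 + 7976/3121 = 11117368/539933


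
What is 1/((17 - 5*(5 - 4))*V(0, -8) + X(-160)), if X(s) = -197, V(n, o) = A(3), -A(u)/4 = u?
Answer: -1/341 ≈ -0.0029326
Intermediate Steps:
A(u) = -4*u
V(n, o) = -12 (V(n, o) = -4*3 = -12)
1/((17 - 5*(5 - 4))*V(0, -8) + X(-160)) = 1/((17 - 5*(5 - 4))*(-12) - 197) = 1/((17 - 5*1)*(-12) - 197) = 1/((17 - 5)*(-12) - 197) = 1/(12*(-12) - 197) = 1/(-144 - 197) = 1/(-341) = -1/341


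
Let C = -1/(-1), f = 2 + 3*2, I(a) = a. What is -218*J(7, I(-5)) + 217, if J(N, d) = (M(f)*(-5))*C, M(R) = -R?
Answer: -8503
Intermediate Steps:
f = 8 (f = 2 + 6 = 8)
C = 1 (C = -1*(-1) = 1)
J(N, d) = 40 (J(N, d) = (-1*8*(-5))*1 = -8*(-5)*1 = 40*1 = 40)
-218*J(7, I(-5)) + 217 = -218*40 + 217 = -8720 + 217 = -8503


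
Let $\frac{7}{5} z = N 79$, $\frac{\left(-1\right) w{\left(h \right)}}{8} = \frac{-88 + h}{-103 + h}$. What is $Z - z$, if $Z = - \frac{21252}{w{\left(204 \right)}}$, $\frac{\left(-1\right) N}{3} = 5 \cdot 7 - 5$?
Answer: $\frac{12003891}{1624} \approx 7391.6$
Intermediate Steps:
$N = -90$ ($N = - 3 \left(5 \cdot 7 - 5\right) = - 3 \left(35 - 5\right) = \left(-3\right) 30 = -90$)
$w{\left(h \right)} = - \frac{8 \left(-88 + h\right)}{-103 + h}$ ($w{\left(h \right)} = - 8 \frac{-88 + h}{-103 + h} = - \frac{8 \left(-88 + h\right)}{-103 + h}$)
$z = - \frac{35550}{7}$ ($z = \frac{5 \left(\left(-90\right) 79\right)}{7} = \frac{5}{7} \left(-7110\right) = - \frac{35550}{7} \approx -5078.6$)
$Z = \frac{536613}{232}$ ($Z = - \frac{21252}{8 \frac{1}{-103 + 204} \left(88 - 204\right)} = - \frac{21252}{8 \cdot \frac{1}{101} \left(88 - 204\right)} = - \frac{21252}{8 \cdot \frac{1}{101} \left(-116\right)} = - \frac{21252}{- \frac{928}{101}} = \left(-21252\right) \left(- \frac{101}{928}\right) = \frac{536613}{232} \approx 2313.0$)
$Z - z = \frac{536613}{232} - - \frac{35550}{7} = \frac{536613}{232} + \frac{35550}{7} = \frac{12003891}{1624}$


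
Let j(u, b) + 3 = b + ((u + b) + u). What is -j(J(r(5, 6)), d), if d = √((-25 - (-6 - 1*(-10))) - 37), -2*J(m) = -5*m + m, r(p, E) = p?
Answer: -17 - 2*I*√66 ≈ -17.0 - 16.248*I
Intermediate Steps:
J(m) = 2*m (J(m) = -(-5*m + m)/2 = -(-2)*m = 2*m)
d = I*√66 (d = √((-25 - (-6 + 10)) - 37) = √((-25 - 1*4) - 37) = √((-25 - 4) - 37) = √(-29 - 37) = √(-66) = I*√66 ≈ 8.124*I)
j(u, b) = -3 + 2*b + 2*u (j(u, b) = -3 + (b + ((u + b) + u)) = -3 + (b + ((b + u) + u)) = -3 + (b + (b + 2*u)) = -3 + (2*b + 2*u) = -3 + 2*b + 2*u)
-j(J(r(5, 6)), d) = -(-3 + 2*(I*√66) + 2*(2*5)) = -(-3 + 2*I*√66 + 2*10) = -(-3 + 2*I*√66 + 20) = -(17 + 2*I*√66) = -17 - 2*I*√66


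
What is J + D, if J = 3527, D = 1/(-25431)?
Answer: 89695136/25431 ≈ 3527.0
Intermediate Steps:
D = -1/25431 ≈ -3.9322e-5
J + D = 3527 - 1/25431 = 89695136/25431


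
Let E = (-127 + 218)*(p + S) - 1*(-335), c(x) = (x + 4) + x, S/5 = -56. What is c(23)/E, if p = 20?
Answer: -2/933 ≈ -0.0021436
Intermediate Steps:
S = -280 (S = 5*(-56) = -280)
c(x) = 4 + 2*x (c(x) = (4 + x) + x = 4 + 2*x)
E = -23325 (E = (-127 + 218)*(20 - 280) - 1*(-335) = 91*(-260) + 335 = -23660 + 335 = -23325)
c(23)/E = (4 + 2*23)/(-23325) = (4 + 46)*(-1/23325) = 50*(-1/23325) = -2/933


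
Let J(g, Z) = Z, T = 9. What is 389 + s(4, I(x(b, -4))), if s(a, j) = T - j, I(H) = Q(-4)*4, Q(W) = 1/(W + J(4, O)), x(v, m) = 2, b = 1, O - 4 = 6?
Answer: 1192/3 ≈ 397.33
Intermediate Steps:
O = 10 (O = 4 + 6 = 10)
Q(W) = 1/(10 + W) (Q(W) = 1/(W + 10) = 1/(10 + W))
I(H) = ⅔ (I(H) = 4/(10 - 4) = 4/6 = (⅙)*4 = ⅔)
s(a, j) = 9 - j
389 + s(4, I(x(b, -4))) = 389 + (9 - 1*⅔) = 389 + (9 - ⅔) = 389 + 25/3 = 1192/3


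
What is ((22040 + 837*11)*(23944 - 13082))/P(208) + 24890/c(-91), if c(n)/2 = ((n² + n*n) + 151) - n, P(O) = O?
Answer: 712920345427/436904 ≈ 1.6318e+6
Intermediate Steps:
c(n) = 302 - 2*n + 4*n² (c(n) = 2*(((n² + n*n) + 151) - n) = 2*(((n² + n²) + 151) - n) = 2*((2*n² + 151) - n) = 2*((151 + 2*n²) - n) = 2*(151 - n + 2*n²) = 302 - 2*n + 4*n²)
((22040 + 837*11)*(23944 - 13082))/P(208) + 24890/c(-91) = ((22040 + 837*11)*(23944 - 13082))/208 + 24890/(302 - 2*(-91) + 4*(-91)²) = ((22040 + 9207)*10862)*(1/208) + 24890/(302 + 182 + 4*8281) = (31247*10862)*(1/208) + 24890/(302 + 182 + 33124) = 339404914*(1/208) + 24890/33608 = 169702457/104 + 24890*(1/33608) = 169702457/104 + 12445/16804 = 712920345427/436904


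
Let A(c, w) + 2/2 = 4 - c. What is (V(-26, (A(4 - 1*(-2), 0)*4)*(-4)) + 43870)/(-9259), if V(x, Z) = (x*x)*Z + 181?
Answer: -76499/9259 ≈ -8.2621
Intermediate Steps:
A(c, w) = 3 - c (A(c, w) = -1 + (4 - c) = 3 - c)
V(x, Z) = 181 + Z*x² (V(x, Z) = x²*Z + 181 = Z*x² + 181 = 181 + Z*x²)
(V(-26, (A(4 - 1*(-2), 0)*4)*(-4)) + 43870)/(-9259) = ((181 + (((3 - (4 - 1*(-2)))*4)*(-4))*(-26)²) + 43870)/(-9259) = ((181 + (((3 - (4 + 2))*4)*(-4))*676) + 43870)*(-1/9259) = ((181 + (((3 - 1*6)*4)*(-4))*676) + 43870)*(-1/9259) = ((181 + (((3 - 6)*4)*(-4))*676) + 43870)*(-1/9259) = ((181 + (-3*4*(-4))*676) + 43870)*(-1/9259) = ((181 - 12*(-4)*676) + 43870)*(-1/9259) = ((181 + 48*676) + 43870)*(-1/9259) = ((181 + 32448) + 43870)*(-1/9259) = (32629 + 43870)*(-1/9259) = 76499*(-1/9259) = -76499/9259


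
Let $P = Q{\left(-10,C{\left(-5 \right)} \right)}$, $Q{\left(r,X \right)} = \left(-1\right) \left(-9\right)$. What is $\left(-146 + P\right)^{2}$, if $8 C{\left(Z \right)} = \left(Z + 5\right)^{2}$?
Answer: $18769$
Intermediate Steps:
$C{\left(Z \right)} = \frac{\left(5 + Z\right)^{2}}{8}$ ($C{\left(Z \right)} = \frac{\left(Z + 5\right)^{2}}{8} = \frac{\left(5 + Z\right)^{2}}{8}$)
$Q{\left(r,X \right)} = 9$
$P = 9$
$\left(-146 + P\right)^{2} = \left(-146 + 9\right)^{2} = \left(-137\right)^{2} = 18769$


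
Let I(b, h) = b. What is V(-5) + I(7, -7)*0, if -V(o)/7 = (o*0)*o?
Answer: 0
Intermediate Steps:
V(o) = 0 (V(o) = -7*o*0*o = -0*o = -7*0 = 0)
V(-5) + I(7, -7)*0 = 0 + 7*0 = 0 + 0 = 0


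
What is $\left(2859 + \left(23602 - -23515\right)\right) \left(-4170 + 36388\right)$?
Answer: $1610126768$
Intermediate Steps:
$\left(2859 + \left(23602 - -23515\right)\right) \left(-4170 + 36388\right) = \left(2859 + \left(23602 + 23515\right)\right) 32218 = \left(2859 + 47117\right) 32218 = 49976 \cdot 32218 = 1610126768$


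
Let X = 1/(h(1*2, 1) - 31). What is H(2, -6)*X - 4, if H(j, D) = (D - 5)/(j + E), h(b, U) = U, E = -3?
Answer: -131/30 ≈ -4.3667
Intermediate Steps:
H(j, D) = (-5 + D)/(-3 + j) (H(j, D) = (D - 5)/(j - 3) = (-5 + D)/(-3 + j))
X = -1/30 (X = 1/(1 - 31) = 1/(-30) = -1/30 ≈ -0.033333)
H(2, -6)*X - 4 = ((-5 - 6)/(-3 + 2))*(-1/30) - 4 = (-11/(-1))*(-1/30) - 4 = -1*(-11)*(-1/30) - 4 = 11*(-1/30) - 4 = -11/30 - 4 = -131/30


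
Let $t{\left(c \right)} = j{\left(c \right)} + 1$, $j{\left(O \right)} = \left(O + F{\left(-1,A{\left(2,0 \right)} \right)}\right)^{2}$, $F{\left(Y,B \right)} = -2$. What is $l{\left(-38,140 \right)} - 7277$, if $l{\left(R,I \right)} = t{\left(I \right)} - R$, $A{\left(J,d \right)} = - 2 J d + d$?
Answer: $11806$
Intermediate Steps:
$A{\left(J,d \right)} = d - 2 J d$ ($A{\left(J,d \right)} = - 2 J d + d = d - 2 J d$)
$j{\left(O \right)} = \left(-2 + O\right)^{2}$ ($j{\left(O \right)} = \left(O - 2\right)^{2} = \left(-2 + O\right)^{2}$)
$t{\left(c \right)} = 1 + \left(-2 + c\right)^{2}$ ($t{\left(c \right)} = \left(-2 + c\right)^{2} + 1 = 1 + \left(-2 + c\right)^{2}$)
$l{\left(R,I \right)} = 1 + \left(-2 + I\right)^{2} - R$ ($l{\left(R,I \right)} = \left(1 + \left(-2 + I\right)^{2}\right) - R = 1 + \left(-2 + I\right)^{2} - R$)
$l{\left(-38,140 \right)} - 7277 = \left(1 + \left(-2 + 140\right)^{2} - -38\right) - 7277 = \left(1 + 138^{2} + 38\right) - 7277 = \left(1 + 19044 + 38\right) - 7277 = 19083 - 7277 = 11806$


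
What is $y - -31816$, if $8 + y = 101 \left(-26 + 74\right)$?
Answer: $36656$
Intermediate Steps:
$y = 4840$ ($y = -8 + 101 \left(-26 + 74\right) = -8 + 101 \cdot 48 = -8 + 4848 = 4840$)
$y - -31816 = 4840 - -31816 = 4840 + 31816 = 36656$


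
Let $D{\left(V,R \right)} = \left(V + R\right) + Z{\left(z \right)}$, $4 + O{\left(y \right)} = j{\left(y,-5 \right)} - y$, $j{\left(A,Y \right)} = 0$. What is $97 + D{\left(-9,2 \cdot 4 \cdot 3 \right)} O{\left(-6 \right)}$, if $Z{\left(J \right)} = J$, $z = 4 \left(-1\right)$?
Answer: $119$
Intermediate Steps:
$z = -4$
$O{\left(y \right)} = -4 - y$ ($O{\left(y \right)} = -4 + \left(0 - y\right) = -4 - y$)
$D{\left(V,R \right)} = -4 + R + V$ ($D{\left(V,R \right)} = \left(V + R\right) - 4 = \left(R + V\right) - 4 = -4 + R + V$)
$97 + D{\left(-9,2 \cdot 4 \cdot 3 \right)} O{\left(-6 \right)} = 97 + \left(-4 + 2 \cdot 4 \cdot 3 - 9\right) \left(-4 - -6\right) = 97 + \left(-4 + 8 \cdot 3 - 9\right) \left(-4 + 6\right) = 97 + \left(-4 + 24 - 9\right) 2 = 97 + 11 \cdot 2 = 97 + 22 = 119$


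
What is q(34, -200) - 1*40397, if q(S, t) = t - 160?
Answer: -40757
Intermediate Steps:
q(S, t) = -160 + t
q(34, -200) - 1*40397 = (-160 - 200) - 1*40397 = -360 - 40397 = -40757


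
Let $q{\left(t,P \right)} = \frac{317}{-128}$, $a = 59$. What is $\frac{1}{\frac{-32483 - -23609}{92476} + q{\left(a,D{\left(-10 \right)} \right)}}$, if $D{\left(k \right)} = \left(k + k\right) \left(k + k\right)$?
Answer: $- \frac{2959232}{7612691} \approx -0.38872$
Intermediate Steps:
$D{\left(k \right)} = 4 k^{2}$ ($D{\left(k \right)} = 2 k 2 k = 4 k^{2}$)
$q{\left(t,P \right)} = - \frac{317}{128}$ ($q{\left(t,P \right)} = 317 \left(- \frac{1}{128}\right) = - \frac{317}{128}$)
$\frac{1}{\frac{-32483 - -23609}{92476} + q{\left(a,D{\left(-10 \right)} \right)}} = \frac{1}{\frac{-32483 - -23609}{92476} - \frac{317}{128}} = \frac{1}{\left(-32483 + 23609\right) \frac{1}{92476} - \frac{317}{128}} = \frac{1}{\left(-8874\right) \frac{1}{92476} - \frac{317}{128}} = \frac{1}{- \frac{4437}{46238} - \frac{317}{128}} = \frac{1}{- \frac{7612691}{2959232}} = - \frac{2959232}{7612691}$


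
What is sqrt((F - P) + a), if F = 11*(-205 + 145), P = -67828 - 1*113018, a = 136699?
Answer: sqrt(316885) ≈ 562.93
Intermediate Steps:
P = -180846 (P = -67828 - 113018 = -180846)
F = -660 (F = 11*(-60) = -660)
sqrt((F - P) + a) = sqrt((-660 - 1*(-180846)) + 136699) = sqrt((-660 + 180846) + 136699) = sqrt(180186 + 136699) = sqrt(316885)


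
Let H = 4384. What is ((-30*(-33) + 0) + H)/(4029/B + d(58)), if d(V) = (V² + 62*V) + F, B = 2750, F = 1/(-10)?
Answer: 7389250/9571877 ≈ 0.77197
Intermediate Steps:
F = -⅒ ≈ -0.10000
d(V) = -⅒ + V² + 62*V (d(V) = (V² + 62*V) - ⅒ = -⅒ + V² + 62*V)
((-30*(-33) + 0) + H)/(4029/B + d(58)) = ((-30*(-33) + 0) + 4384)/(4029/2750 + (-⅒ + 58² + 62*58)) = ((990 + 0) + 4384)/(4029*(1/2750) + (-⅒ + 3364 + 3596)) = (990 + 4384)/(4029/2750 + 69599/10) = 5374/(9571877/1375) = 5374*(1375/9571877) = 7389250/9571877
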